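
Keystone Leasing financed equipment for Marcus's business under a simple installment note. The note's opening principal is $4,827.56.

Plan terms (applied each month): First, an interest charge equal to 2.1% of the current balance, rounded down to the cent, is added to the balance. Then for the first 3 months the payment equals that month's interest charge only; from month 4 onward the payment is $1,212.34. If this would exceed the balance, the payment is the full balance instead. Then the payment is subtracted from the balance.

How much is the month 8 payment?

$246.80

Month 1: $4,827.56 +$101.37 interest = $4,928.93; pay $101.37 → $4,827.56
Month 2: $4,827.56 +$101.37 interest = $4,928.93; pay $101.37 → $4,827.56
Month 3: $4,827.56 +$101.37 interest = $4,928.93; pay $101.37 → $4,827.56
Month 4: $4,827.56 +$101.37 interest = $4,928.93; pay $1,212.34 → $3,716.59
Month 5: $3,716.59 +$78.04 interest = $3,794.63; pay $1,212.34 → $2,582.29
Month 6: $2,582.29 +$54.22 interest = $2,636.51; pay $1,212.34 → $1,424.17
Month 7: $1,424.17 +$29.90 interest = $1,454.07; pay $1,212.34 → $241.73
Month 8: $241.73 +$5.07 interest = $246.80; pay $246.80 → $0.00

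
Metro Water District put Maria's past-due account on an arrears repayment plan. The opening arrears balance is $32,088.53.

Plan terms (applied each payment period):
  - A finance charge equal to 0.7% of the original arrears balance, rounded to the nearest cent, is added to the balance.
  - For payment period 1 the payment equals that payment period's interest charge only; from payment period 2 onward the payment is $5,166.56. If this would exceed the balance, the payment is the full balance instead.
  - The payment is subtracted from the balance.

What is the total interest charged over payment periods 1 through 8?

Payment period 1: opening $32,088.53; interest $224.62 → $32,313.15; payment $224.62; balance $32,088.53
Payment period 2: opening $32,088.53; interest $224.62 → $32,313.15; payment $5,166.56; balance $27,146.59
Payment period 3: opening $27,146.59; interest $224.62 → $27,371.21; payment $5,166.56; balance $22,204.65
Payment period 4: opening $22,204.65; interest $224.62 → $22,429.27; payment $5,166.56; balance $17,262.71
Payment period 5: opening $17,262.71; interest $224.62 → $17,487.33; payment $5,166.56; balance $12,320.77
Payment period 6: opening $12,320.77; interest $224.62 → $12,545.39; payment $5,166.56; balance $7,378.83
Payment period 7: opening $7,378.83; interest $224.62 → $7,603.45; payment $5,166.56; balance $2,436.89
Payment period 8: opening $2,436.89; interest $224.62 → $2,661.51; payment $2,661.51; balance $0.00
Total interest: $224.62 + $224.62 + $224.62 + $224.62 + $224.62 + $224.62 + $224.62 + $224.62 = $1,796.96

$1,796.96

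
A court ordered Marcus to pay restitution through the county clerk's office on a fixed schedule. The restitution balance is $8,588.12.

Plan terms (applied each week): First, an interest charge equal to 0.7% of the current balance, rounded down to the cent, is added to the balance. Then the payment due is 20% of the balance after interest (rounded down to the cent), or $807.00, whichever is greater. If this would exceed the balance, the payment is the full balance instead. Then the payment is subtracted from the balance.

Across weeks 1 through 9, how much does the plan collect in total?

$8,838.58

Week 1: $8,588.12 +$60.11 interest = $8,648.23; pay $1,729.64 → $6,918.59
Week 2: $6,918.59 +$48.43 interest = $6,967.02; pay $1,393.40 → $5,573.62
Week 3: $5,573.62 +$39.01 interest = $5,612.63; pay $1,122.52 → $4,490.11
Week 4: $4,490.11 +$31.43 interest = $4,521.54; pay $904.30 → $3,617.24
Week 5: $3,617.24 +$25.32 interest = $3,642.56; pay $807.00 → $2,835.56
Week 6: $2,835.56 +$19.84 interest = $2,855.40; pay $807.00 → $2,048.40
Week 7: $2,048.40 +$14.33 interest = $2,062.73; pay $807.00 → $1,255.73
Week 8: $1,255.73 +$8.79 interest = $1,264.52; pay $807.00 → $457.52
Week 9: $457.52 +$3.20 interest = $460.72; pay $460.72 → $0.00
Total paid: $8,838.58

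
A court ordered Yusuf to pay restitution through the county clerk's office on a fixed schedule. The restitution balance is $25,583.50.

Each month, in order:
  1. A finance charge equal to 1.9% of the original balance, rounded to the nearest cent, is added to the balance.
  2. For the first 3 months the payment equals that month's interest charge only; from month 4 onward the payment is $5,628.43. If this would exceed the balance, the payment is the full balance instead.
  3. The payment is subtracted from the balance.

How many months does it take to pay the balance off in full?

8

Month 1: opening $25,583.50; interest $486.09 → $26,069.59; payment $486.09; balance $25,583.50
Month 2: opening $25,583.50; interest $486.09 → $26,069.59; payment $486.09; balance $25,583.50
Month 3: opening $25,583.50; interest $486.09 → $26,069.59; payment $486.09; balance $25,583.50
Month 4: opening $25,583.50; interest $486.09 → $26,069.59; payment $5,628.43; balance $20,441.16
Month 5: opening $20,441.16; interest $486.09 → $20,927.25; payment $5,628.43; balance $15,298.82
Month 6: opening $15,298.82; interest $486.09 → $15,784.91; payment $5,628.43; balance $10,156.48
Month 7: opening $10,156.48; interest $486.09 → $10,642.57; payment $5,628.43; balance $5,014.14
Month 8: opening $5,014.14; interest $486.09 → $5,500.23; payment $5,500.23; balance $0.00
Balance reaches $0.00 in month 8.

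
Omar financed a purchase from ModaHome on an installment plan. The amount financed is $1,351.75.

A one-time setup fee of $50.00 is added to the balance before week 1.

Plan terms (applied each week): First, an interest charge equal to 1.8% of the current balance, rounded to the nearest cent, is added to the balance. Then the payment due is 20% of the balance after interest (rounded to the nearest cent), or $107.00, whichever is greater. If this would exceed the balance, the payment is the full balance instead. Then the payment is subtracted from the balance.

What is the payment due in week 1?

$285.40

# | Opening | Interest | Payment | End bal
1 | $1,401.75 | $25.23 | $285.40 | $1,141.58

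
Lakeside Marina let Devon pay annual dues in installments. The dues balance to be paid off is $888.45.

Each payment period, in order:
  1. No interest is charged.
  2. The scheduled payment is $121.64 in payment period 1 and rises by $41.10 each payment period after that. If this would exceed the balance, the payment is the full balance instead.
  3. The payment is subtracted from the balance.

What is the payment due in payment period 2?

Payment period 1: $888.45 − $121.64 → $766.81
Payment period 2: $766.81 − $162.74 → $604.07

$162.74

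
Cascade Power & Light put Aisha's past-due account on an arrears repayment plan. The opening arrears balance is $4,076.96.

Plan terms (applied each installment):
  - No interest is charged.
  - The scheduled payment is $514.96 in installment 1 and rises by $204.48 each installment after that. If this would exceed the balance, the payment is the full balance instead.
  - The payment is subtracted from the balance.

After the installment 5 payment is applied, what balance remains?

Installment 1: $4,076.96 − $514.96 → $3,562.00
Installment 2: $3,562.00 − $719.44 → $2,842.56
Installment 3: $2,842.56 − $923.92 → $1,918.64
Installment 4: $1,918.64 − $1,128.40 → $790.24
Installment 5: $790.24 − $790.24 → $0.00

$0.00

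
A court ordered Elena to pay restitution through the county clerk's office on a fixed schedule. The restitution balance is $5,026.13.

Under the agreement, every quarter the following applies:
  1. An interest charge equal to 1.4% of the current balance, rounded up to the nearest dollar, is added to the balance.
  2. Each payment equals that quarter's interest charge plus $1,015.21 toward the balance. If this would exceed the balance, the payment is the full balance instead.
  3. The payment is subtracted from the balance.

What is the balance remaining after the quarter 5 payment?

$0.00

Quarter 1: $5,026.13 +$71.00 interest = $5,097.13; pay $1,086.21 → $4,010.92
Quarter 2: $4,010.92 +$57.00 interest = $4,067.92; pay $1,072.21 → $2,995.71
Quarter 3: $2,995.71 +$42.00 interest = $3,037.71; pay $1,057.21 → $1,980.50
Quarter 4: $1,980.50 +$28.00 interest = $2,008.50; pay $1,043.21 → $965.29
Quarter 5: $965.29 +$14.00 interest = $979.29; pay $979.29 → $0.00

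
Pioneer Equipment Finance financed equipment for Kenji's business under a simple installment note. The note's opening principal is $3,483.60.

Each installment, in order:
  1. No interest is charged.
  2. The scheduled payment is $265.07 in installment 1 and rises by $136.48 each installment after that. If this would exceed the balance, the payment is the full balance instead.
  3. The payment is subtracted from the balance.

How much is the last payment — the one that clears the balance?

Installment 1: $3,483.60 − $265.07 → $3,218.53
Installment 2: $3,218.53 − $401.55 → $2,816.98
Installment 3: $2,816.98 − $538.03 → $2,278.95
Installment 4: $2,278.95 − $674.51 → $1,604.44
Installment 5: $1,604.44 − $810.99 → $793.45
Installment 6: $793.45 − $793.45 → $0.00

$793.45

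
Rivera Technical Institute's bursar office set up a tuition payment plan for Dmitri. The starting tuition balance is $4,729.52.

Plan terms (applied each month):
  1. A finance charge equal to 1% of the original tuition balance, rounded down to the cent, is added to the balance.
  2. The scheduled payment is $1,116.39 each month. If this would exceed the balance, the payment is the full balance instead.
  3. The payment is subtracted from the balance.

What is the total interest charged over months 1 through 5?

# | Opening | Interest | Payment | End bal
1 | $4,729.52 | $47.29 | $1,116.39 | $3,660.42
2 | $3,660.42 | $47.29 | $1,116.39 | $2,591.32
3 | $2,591.32 | $47.29 | $1,116.39 | $1,522.22
4 | $1,522.22 | $47.29 | $1,116.39 | $453.12
5 | $453.12 | $47.29 | $500.41 | $0.00
Total interest: $47.29 + $47.29 + $47.29 + $47.29 + $47.29 = $236.45

$236.45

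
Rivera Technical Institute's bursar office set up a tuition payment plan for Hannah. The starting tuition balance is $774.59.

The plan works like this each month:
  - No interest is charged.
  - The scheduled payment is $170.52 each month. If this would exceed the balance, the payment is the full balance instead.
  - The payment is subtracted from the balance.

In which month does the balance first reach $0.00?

Month 1: $774.59 − $170.52 → $604.07
Month 2: $604.07 − $170.52 → $433.55
Month 3: $433.55 − $170.52 → $263.03
Month 4: $263.03 − $170.52 → $92.51
Month 5: $92.51 − $92.51 → $0.00
Balance reaches $0.00 in month 5.

5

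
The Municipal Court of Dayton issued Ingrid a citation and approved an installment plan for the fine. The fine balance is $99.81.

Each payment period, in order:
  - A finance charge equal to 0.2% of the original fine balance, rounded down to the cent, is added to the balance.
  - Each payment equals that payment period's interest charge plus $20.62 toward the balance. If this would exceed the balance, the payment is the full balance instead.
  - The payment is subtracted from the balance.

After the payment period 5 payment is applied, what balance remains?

$0.00

Payment period 1: opening $99.81; interest $0.19 → $100.00; payment $20.81; balance $79.19
Payment period 2: opening $79.19; interest $0.19 → $79.38; payment $20.81; balance $58.57
Payment period 3: opening $58.57; interest $0.19 → $58.76; payment $20.81; balance $37.95
Payment period 4: opening $37.95; interest $0.19 → $38.14; payment $20.81; balance $17.33
Payment period 5: opening $17.33; interest $0.19 → $17.52; payment $17.52; balance $0.00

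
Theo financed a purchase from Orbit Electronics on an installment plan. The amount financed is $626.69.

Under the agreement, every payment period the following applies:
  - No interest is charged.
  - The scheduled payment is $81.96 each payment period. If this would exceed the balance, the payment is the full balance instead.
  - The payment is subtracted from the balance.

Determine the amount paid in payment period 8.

Payment period 1: opening $626.69; payment $81.96; balance $544.73
Payment period 2: opening $544.73; payment $81.96; balance $462.77
Payment period 3: opening $462.77; payment $81.96; balance $380.81
Payment period 4: opening $380.81; payment $81.96; balance $298.85
Payment period 5: opening $298.85; payment $81.96; balance $216.89
Payment period 6: opening $216.89; payment $81.96; balance $134.93
Payment period 7: opening $134.93; payment $81.96; balance $52.97
Payment period 8: opening $52.97; payment $52.97; balance $0.00

$52.97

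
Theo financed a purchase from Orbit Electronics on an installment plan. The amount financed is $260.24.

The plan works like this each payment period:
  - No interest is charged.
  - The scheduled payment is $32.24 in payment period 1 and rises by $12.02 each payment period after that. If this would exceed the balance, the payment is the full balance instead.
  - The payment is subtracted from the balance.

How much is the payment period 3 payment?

Payment period 1: $260.24 − $32.24 → $228.00
Payment period 2: $228.00 − $44.26 → $183.74
Payment period 3: $183.74 − $56.28 → $127.46

$56.28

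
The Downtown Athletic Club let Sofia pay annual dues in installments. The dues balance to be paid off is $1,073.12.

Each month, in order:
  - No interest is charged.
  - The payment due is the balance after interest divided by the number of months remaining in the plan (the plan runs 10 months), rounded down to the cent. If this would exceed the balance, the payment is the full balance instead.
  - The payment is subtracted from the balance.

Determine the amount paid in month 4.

Month 1: $1,073.12 − $107.31 → $965.81
Month 2: $965.81 − $107.31 → $858.50
Month 3: $858.50 − $107.31 → $751.19
Month 4: $751.19 − $107.31 → $643.88

$107.31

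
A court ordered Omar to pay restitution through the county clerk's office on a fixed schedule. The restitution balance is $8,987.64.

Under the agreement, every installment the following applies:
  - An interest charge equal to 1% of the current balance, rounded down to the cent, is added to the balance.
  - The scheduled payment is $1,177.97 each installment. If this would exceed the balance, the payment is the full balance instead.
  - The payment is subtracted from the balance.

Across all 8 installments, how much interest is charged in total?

$408.13

Installment 1: $8,987.64 +$89.87 interest = $9,077.51; pay $1,177.97 → $7,899.54
Installment 2: $7,899.54 +$78.99 interest = $7,978.53; pay $1,177.97 → $6,800.56
Installment 3: $6,800.56 +$68.00 interest = $6,868.56; pay $1,177.97 → $5,690.59
Installment 4: $5,690.59 +$56.90 interest = $5,747.49; pay $1,177.97 → $4,569.52
Installment 5: $4,569.52 +$45.69 interest = $4,615.21; pay $1,177.97 → $3,437.24
Installment 6: $3,437.24 +$34.37 interest = $3,471.61; pay $1,177.97 → $2,293.64
Installment 7: $2,293.64 +$22.93 interest = $2,316.57; pay $1,177.97 → $1,138.60
Installment 8: $1,138.60 +$11.38 interest = $1,149.98; pay $1,149.98 → $0.00
Total interest: $89.87 + $78.99 + $68.00 + $56.90 + $45.69 + $34.37 + $22.93 + $11.38 = $408.13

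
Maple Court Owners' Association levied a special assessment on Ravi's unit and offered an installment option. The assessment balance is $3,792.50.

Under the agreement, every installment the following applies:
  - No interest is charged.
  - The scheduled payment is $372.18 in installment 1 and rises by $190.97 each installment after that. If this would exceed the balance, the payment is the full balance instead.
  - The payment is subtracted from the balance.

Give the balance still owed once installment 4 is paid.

$1,157.96

Installment 1: $3,792.50 − $372.18 → $3,420.32
Installment 2: $3,420.32 − $563.15 → $2,857.17
Installment 3: $2,857.17 − $754.12 → $2,103.05
Installment 4: $2,103.05 − $945.09 → $1,157.96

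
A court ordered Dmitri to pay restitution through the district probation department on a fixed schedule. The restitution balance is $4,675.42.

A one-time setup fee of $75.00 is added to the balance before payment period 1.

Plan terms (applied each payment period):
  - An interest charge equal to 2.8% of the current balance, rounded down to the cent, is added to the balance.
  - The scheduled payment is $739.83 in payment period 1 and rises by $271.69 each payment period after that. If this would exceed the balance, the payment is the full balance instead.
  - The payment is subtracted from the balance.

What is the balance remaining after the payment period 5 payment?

$0.00

Payment period 1: opening $4,750.42; interest $133.01 → $4,883.43; payment $739.83; balance $4,143.60
Payment period 2: opening $4,143.60; interest $116.02 → $4,259.62; payment $1,011.52; balance $3,248.10
Payment period 3: opening $3,248.10; interest $90.94 → $3,339.04; payment $1,283.21; balance $2,055.83
Payment period 4: opening $2,055.83; interest $57.56 → $2,113.39; payment $1,554.90; balance $558.49
Payment period 5: opening $558.49; interest $15.63 → $574.12; payment $574.12; balance $0.00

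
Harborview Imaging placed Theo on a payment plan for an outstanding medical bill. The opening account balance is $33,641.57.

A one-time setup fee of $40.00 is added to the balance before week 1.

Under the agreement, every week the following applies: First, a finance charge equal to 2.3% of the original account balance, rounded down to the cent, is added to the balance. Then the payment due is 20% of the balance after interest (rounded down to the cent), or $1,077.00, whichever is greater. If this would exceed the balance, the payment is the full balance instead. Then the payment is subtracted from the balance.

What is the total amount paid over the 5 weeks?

# | Opening | Interest | Payment | End bal
1 | $33,681.57 | $773.75 | $6,891.06 | $27,564.26
2 | $27,564.26 | $773.75 | $5,667.60 | $22,670.41
3 | $22,670.41 | $773.75 | $4,688.83 | $18,755.33
4 | $18,755.33 | $773.75 | $3,905.81 | $15,623.27
5 | $15,623.27 | $773.75 | $3,279.40 | $13,117.62
Total paid: $24,432.70

$24,432.70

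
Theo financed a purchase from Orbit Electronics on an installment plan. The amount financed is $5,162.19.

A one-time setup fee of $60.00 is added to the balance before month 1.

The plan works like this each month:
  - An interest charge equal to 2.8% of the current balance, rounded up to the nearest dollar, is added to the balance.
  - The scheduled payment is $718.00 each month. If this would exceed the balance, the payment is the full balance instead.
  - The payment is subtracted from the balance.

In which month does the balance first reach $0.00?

Month 1: opening $5,222.19; interest $147.00 → $5,369.19; payment $718.00; balance $4,651.19
Month 2: opening $4,651.19; interest $131.00 → $4,782.19; payment $718.00; balance $4,064.19
Month 3: opening $4,064.19; interest $114.00 → $4,178.19; payment $718.00; balance $3,460.19
Month 4: opening $3,460.19; interest $97.00 → $3,557.19; payment $718.00; balance $2,839.19
Month 5: opening $2,839.19; interest $80.00 → $2,919.19; payment $718.00; balance $2,201.19
Month 6: opening $2,201.19; interest $62.00 → $2,263.19; payment $718.00; balance $1,545.19
Month 7: opening $1,545.19; interest $44.00 → $1,589.19; payment $718.00; balance $871.19
Month 8: opening $871.19; interest $25.00 → $896.19; payment $718.00; balance $178.19
Month 9: opening $178.19; interest $5.00 → $183.19; payment $183.19; balance $0.00
Balance reaches $0.00 in month 9.

9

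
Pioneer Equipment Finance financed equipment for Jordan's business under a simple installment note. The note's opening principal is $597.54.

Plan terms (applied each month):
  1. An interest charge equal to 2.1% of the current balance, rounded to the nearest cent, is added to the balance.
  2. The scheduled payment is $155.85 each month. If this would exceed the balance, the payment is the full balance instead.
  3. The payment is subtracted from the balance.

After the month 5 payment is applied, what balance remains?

$0.00

Month 1: opening $597.54; interest $12.55 → $610.09; payment $155.85; balance $454.24
Month 2: opening $454.24; interest $9.54 → $463.78; payment $155.85; balance $307.93
Month 3: opening $307.93; interest $6.47 → $314.40; payment $155.85; balance $158.55
Month 4: opening $158.55; interest $3.33 → $161.88; payment $155.85; balance $6.03
Month 5: opening $6.03; interest $0.13 → $6.16; payment $6.16; balance $0.00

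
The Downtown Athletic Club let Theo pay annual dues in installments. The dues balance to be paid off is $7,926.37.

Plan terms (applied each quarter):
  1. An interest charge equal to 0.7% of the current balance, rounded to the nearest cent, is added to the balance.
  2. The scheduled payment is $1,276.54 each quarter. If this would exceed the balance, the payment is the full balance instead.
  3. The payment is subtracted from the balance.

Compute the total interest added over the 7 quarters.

$206.78

Quarter 1: $7,926.37 +$55.48 interest = $7,981.85; pay $1,276.54 → $6,705.31
Quarter 2: $6,705.31 +$46.94 interest = $6,752.25; pay $1,276.54 → $5,475.71
Quarter 3: $5,475.71 +$38.33 interest = $5,514.04; pay $1,276.54 → $4,237.50
Quarter 4: $4,237.50 +$29.66 interest = $4,267.16; pay $1,276.54 → $2,990.62
Quarter 5: $2,990.62 +$20.93 interest = $3,011.55; pay $1,276.54 → $1,735.01
Quarter 6: $1,735.01 +$12.15 interest = $1,747.16; pay $1,276.54 → $470.62
Quarter 7: $470.62 +$3.29 interest = $473.91; pay $473.91 → $0.00
Total interest: $55.48 + $46.94 + $38.33 + $29.66 + $20.93 + $12.15 + $3.29 = $206.78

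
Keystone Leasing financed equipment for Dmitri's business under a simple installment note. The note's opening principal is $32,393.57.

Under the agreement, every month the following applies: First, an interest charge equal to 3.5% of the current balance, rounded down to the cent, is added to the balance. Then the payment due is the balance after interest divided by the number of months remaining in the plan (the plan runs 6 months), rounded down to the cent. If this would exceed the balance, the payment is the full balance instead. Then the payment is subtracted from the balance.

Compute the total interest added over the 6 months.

Month 1: $32,393.57 +$1,133.77 interest = $33,527.34; pay $5,587.89 → $27,939.45
Month 2: $27,939.45 +$977.88 interest = $28,917.33; pay $5,783.46 → $23,133.87
Month 3: $23,133.87 +$809.68 interest = $23,943.55; pay $5,985.88 → $17,957.67
Month 4: $17,957.67 +$628.51 interest = $18,586.18; pay $6,195.39 → $12,390.79
Month 5: $12,390.79 +$433.67 interest = $12,824.46; pay $6,412.23 → $6,412.23
Month 6: $6,412.23 +$224.42 interest = $6,636.65; pay $6,636.65 → $0.00
Total interest: $1,133.77 + $977.88 + $809.68 + $628.51 + $433.67 + $224.42 = $4,207.93

$4,207.93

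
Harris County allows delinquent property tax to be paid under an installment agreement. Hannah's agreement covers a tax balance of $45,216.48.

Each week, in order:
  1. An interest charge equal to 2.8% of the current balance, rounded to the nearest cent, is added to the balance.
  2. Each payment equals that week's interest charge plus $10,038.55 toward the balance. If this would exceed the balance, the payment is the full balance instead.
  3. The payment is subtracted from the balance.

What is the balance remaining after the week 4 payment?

Week 1: $45,216.48 +$1,266.06 interest = $46,482.54; pay $11,304.61 → $35,177.93
Week 2: $35,177.93 +$984.98 interest = $36,162.91; pay $11,023.53 → $25,139.38
Week 3: $25,139.38 +$703.90 interest = $25,843.28; pay $10,742.45 → $15,100.83
Week 4: $15,100.83 +$422.82 interest = $15,523.65; pay $10,461.37 → $5,062.28

$5,062.28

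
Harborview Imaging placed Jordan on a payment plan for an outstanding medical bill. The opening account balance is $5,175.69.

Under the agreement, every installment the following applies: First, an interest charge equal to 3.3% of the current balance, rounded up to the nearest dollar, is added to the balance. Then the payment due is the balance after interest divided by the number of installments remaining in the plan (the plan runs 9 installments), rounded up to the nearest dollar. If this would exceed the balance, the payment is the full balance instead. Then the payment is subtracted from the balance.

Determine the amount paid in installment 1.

$595.00

# | Opening | Interest | Payment | End bal
1 | $5,175.69 | $171.00 | $595.00 | $4,751.69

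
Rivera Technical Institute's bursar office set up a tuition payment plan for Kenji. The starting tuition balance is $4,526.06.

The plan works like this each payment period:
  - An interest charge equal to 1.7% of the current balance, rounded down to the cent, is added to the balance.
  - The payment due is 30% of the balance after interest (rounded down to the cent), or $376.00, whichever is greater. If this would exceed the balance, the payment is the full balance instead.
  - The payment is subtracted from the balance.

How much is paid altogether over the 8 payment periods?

Payment period 1: $4,526.06 +$76.94 interest = $4,603.00; pay $1,380.90 → $3,222.10
Payment period 2: $3,222.10 +$54.77 interest = $3,276.87; pay $983.06 → $2,293.81
Payment period 3: $2,293.81 +$38.99 interest = $2,332.80; pay $699.84 → $1,632.96
Payment period 4: $1,632.96 +$27.76 interest = $1,660.72; pay $498.21 → $1,162.51
Payment period 5: $1,162.51 +$19.76 interest = $1,182.27; pay $376.00 → $806.27
Payment period 6: $806.27 +$13.70 interest = $819.97; pay $376.00 → $443.97
Payment period 7: $443.97 +$7.54 interest = $451.51; pay $376.00 → $75.51
Payment period 8: $75.51 +$1.28 interest = $76.79; pay $76.79 → $0.00
Total paid: $4,766.80

$4,766.80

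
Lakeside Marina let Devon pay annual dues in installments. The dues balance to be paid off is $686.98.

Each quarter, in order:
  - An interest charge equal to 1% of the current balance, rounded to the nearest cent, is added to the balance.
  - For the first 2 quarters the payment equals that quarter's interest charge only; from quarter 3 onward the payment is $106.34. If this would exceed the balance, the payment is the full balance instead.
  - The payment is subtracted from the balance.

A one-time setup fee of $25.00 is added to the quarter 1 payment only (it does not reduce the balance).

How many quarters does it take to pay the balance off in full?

Quarter 1: opening $686.98; interest $6.87 → $693.85; payment $6.87 (+ $25.00 fee); balance $686.98
Quarter 2: opening $686.98; interest $6.87 → $693.85; payment $6.87; balance $686.98
Quarter 3: opening $686.98; interest $6.87 → $693.85; payment $106.34; balance $587.51
Quarter 4: opening $587.51; interest $5.88 → $593.39; payment $106.34; balance $487.05
Quarter 5: opening $487.05; interest $4.87 → $491.92; payment $106.34; balance $385.58
Quarter 6: opening $385.58; interest $3.86 → $389.44; payment $106.34; balance $283.10
Quarter 7: opening $283.10; interest $2.83 → $285.93; payment $106.34; balance $179.59
Quarter 8: opening $179.59; interest $1.80 → $181.39; payment $106.34; balance $75.05
Quarter 9: opening $75.05; interest $0.75 → $75.80; payment $75.80; balance $0.00
Balance reaches $0.00 in quarter 9.

9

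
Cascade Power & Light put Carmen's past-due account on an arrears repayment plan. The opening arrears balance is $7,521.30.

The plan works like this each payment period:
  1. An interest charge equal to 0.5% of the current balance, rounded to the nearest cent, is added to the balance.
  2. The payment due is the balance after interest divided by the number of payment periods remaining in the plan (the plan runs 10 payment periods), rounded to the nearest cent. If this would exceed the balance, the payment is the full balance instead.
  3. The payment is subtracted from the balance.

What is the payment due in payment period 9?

$786.66

Payment period 1: opening $7,521.30; interest $37.61 → $7,558.91; payment $755.89; balance $6,803.02
Payment period 2: opening $6,803.02; interest $34.02 → $6,837.04; payment $759.67; balance $6,077.37
Payment period 3: opening $6,077.37; interest $30.39 → $6,107.76; payment $763.47; balance $5,344.29
Payment period 4: opening $5,344.29; interest $26.72 → $5,371.01; payment $767.29; balance $4,603.72
Payment period 5: opening $4,603.72; interest $23.02 → $4,626.74; payment $771.12; balance $3,855.62
Payment period 6: opening $3,855.62; interest $19.28 → $3,874.90; payment $774.98; balance $3,099.92
Payment period 7: opening $3,099.92; interest $15.50 → $3,115.42; payment $778.86; balance $2,336.56
Payment period 8: opening $2,336.56; interest $11.68 → $2,348.24; payment $782.75; balance $1,565.49
Payment period 9: opening $1,565.49; interest $7.83 → $1,573.32; payment $786.66; balance $786.66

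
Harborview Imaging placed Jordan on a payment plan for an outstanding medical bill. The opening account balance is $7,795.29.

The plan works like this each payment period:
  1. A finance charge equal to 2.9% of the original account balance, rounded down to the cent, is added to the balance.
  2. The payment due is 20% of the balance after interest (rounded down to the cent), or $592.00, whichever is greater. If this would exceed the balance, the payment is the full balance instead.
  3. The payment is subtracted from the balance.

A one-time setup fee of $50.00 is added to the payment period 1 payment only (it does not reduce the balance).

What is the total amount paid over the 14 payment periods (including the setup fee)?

$11,010.13

Payment period 1: opening $7,795.29; interest $226.06 → $8,021.35; payment $1,604.27 (+ $50.00 fee); balance $6,417.08
Payment period 2: opening $6,417.08; interest $226.06 → $6,643.14; payment $1,328.62; balance $5,314.52
Payment period 3: opening $5,314.52; interest $226.06 → $5,540.58; payment $1,108.11; balance $4,432.47
Payment period 4: opening $4,432.47; interest $226.06 → $4,658.53; payment $931.70; balance $3,726.83
Payment period 5: opening $3,726.83; interest $226.06 → $3,952.89; payment $790.57; balance $3,162.32
Payment period 6: opening $3,162.32; interest $226.06 → $3,388.38; payment $677.67; balance $2,710.71
Payment period 7: opening $2,710.71; interest $226.06 → $2,936.77; payment $592.00; balance $2,344.77
Payment period 8: opening $2,344.77; interest $226.06 → $2,570.83; payment $592.00; balance $1,978.83
Payment period 9: opening $1,978.83; interest $226.06 → $2,204.89; payment $592.00; balance $1,612.89
Payment period 10: opening $1,612.89; interest $226.06 → $1,838.95; payment $592.00; balance $1,246.95
Payment period 11: opening $1,246.95; interest $226.06 → $1,473.01; payment $592.00; balance $881.01
Payment period 12: opening $881.01; interest $226.06 → $1,107.07; payment $592.00; balance $515.07
Payment period 13: opening $515.07; interest $226.06 → $741.13; payment $592.00; balance $149.13
Payment period 14: opening $149.13; interest $226.06 → $375.19; payment $375.19; balance $0.00
Total paid: $11,010.13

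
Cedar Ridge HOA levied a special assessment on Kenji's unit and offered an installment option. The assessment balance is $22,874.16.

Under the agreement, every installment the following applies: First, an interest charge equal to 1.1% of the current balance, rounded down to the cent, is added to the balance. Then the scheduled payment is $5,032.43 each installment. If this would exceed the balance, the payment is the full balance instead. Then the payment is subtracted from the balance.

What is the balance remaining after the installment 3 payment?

Installment 1: $22,874.16 +$251.61 interest = $23,125.77; pay $5,032.43 → $18,093.34
Installment 2: $18,093.34 +$199.02 interest = $18,292.36; pay $5,032.43 → $13,259.93
Installment 3: $13,259.93 +$145.85 interest = $13,405.78; pay $5,032.43 → $8,373.35

$8,373.35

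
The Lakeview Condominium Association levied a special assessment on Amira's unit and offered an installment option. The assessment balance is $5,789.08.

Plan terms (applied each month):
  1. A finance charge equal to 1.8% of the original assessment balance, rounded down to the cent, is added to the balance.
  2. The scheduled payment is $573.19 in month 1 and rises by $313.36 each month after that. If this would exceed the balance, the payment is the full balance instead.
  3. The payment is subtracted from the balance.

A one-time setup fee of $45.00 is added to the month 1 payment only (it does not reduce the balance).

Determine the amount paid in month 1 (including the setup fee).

# | Opening | Interest | Payment | Fee | End bal
1 | $5,789.08 | $104.20 | $573.19 | $45.00 | $5,320.09

$618.19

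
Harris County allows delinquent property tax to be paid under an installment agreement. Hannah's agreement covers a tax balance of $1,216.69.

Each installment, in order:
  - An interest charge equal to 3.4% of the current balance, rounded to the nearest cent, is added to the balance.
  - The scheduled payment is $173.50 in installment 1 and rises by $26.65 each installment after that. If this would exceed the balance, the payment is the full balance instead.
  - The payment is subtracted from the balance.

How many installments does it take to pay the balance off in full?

Installment 1: $1,216.69 +$41.37 interest = $1,258.06; pay $173.50 → $1,084.56
Installment 2: $1,084.56 +$36.88 interest = $1,121.44; pay $200.15 → $921.29
Installment 3: $921.29 +$31.32 interest = $952.61; pay $226.80 → $725.81
Installment 4: $725.81 +$24.68 interest = $750.49; pay $253.45 → $497.04
Installment 5: $497.04 +$16.90 interest = $513.94; pay $280.10 → $233.84
Installment 6: $233.84 +$7.95 interest = $241.79; pay $241.79 → $0.00
Balance reaches $0.00 in installment 6.

6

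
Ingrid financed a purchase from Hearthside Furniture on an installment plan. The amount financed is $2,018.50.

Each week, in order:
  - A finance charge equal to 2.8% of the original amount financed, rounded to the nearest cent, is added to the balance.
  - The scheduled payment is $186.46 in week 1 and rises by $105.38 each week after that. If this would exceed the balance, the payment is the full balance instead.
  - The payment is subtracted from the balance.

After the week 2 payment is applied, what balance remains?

Week 1: opening $2,018.50; interest $56.52 → $2,075.02; payment $186.46; balance $1,888.56
Week 2: opening $1,888.56; interest $56.52 → $1,945.08; payment $291.84; balance $1,653.24

$1,653.24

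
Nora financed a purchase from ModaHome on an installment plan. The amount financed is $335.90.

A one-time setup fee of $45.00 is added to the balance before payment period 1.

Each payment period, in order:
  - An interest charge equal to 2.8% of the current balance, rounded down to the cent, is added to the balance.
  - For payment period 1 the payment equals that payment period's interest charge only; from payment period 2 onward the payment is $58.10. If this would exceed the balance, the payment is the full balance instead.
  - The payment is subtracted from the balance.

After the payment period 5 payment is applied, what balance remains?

Payment period 1: $380.90 +$10.66 interest = $391.56; pay $10.66 → $380.90
Payment period 2: $380.90 +$10.66 interest = $391.56; pay $58.10 → $333.46
Payment period 3: $333.46 +$9.33 interest = $342.79; pay $58.10 → $284.69
Payment period 4: $284.69 +$7.97 interest = $292.66; pay $58.10 → $234.56
Payment period 5: $234.56 +$6.56 interest = $241.12; pay $58.10 → $183.02

$183.02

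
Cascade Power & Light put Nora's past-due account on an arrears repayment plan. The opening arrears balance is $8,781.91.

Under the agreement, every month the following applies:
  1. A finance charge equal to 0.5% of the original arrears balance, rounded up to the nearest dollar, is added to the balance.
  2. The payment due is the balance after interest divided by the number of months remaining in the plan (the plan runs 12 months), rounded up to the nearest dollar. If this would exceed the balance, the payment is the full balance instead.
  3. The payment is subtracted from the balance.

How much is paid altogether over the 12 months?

Month 1: opening $8,781.91; interest $44.00 → $8,825.91; payment $736.00; balance $8,089.91
Month 2: opening $8,089.91; interest $44.00 → $8,133.91; payment $740.00; balance $7,393.91
Month 3: opening $7,393.91; interest $44.00 → $7,437.91; payment $744.00; balance $6,693.91
Month 4: opening $6,693.91; interest $44.00 → $6,737.91; payment $749.00; balance $5,988.91
Month 5: opening $5,988.91; interest $44.00 → $6,032.91; payment $755.00; balance $5,277.91
Month 6: opening $5,277.91; interest $44.00 → $5,321.91; payment $761.00; balance $4,560.91
Month 7: opening $4,560.91; interest $44.00 → $4,604.91; payment $768.00; balance $3,836.91
Month 8: opening $3,836.91; interest $44.00 → $3,880.91; payment $777.00; balance $3,103.91
Month 9: opening $3,103.91; interest $44.00 → $3,147.91; payment $787.00; balance $2,360.91
Month 10: opening $2,360.91; interest $44.00 → $2,404.91; payment $802.00; balance $1,602.91
Month 11: opening $1,602.91; interest $44.00 → $1,646.91; payment $824.00; balance $822.91
Month 12: opening $822.91; interest $44.00 → $866.91; payment $866.91; balance $0.00
Total paid: $9,309.91

$9,309.91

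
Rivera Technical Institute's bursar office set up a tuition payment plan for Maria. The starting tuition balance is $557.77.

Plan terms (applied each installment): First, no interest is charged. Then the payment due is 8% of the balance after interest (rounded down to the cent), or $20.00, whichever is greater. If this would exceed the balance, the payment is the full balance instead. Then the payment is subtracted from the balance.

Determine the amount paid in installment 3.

# | Opening | Payment | End bal
1 | $557.77 | $44.62 | $513.15
2 | $513.15 | $41.05 | $472.10
3 | $472.10 | $37.76 | $434.34

$37.76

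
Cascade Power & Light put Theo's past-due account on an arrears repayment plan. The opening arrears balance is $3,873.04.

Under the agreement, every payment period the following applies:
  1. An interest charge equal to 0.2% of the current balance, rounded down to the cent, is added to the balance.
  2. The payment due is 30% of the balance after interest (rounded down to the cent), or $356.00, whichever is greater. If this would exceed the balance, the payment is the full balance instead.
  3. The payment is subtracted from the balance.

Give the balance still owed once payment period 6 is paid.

$228.41

Payment period 1: opening $3,873.04; interest $7.74 → $3,880.78; payment $1,164.23; balance $2,716.55
Payment period 2: opening $2,716.55; interest $5.43 → $2,721.98; payment $816.59; balance $1,905.39
Payment period 3: opening $1,905.39; interest $3.81 → $1,909.20; payment $572.76; balance $1,336.44
Payment period 4: opening $1,336.44; interest $2.67 → $1,339.11; payment $401.73; balance $937.38
Payment period 5: opening $937.38; interest $1.87 → $939.25; payment $356.00; balance $583.25
Payment period 6: opening $583.25; interest $1.16 → $584.41; payment $356.00; balance $228.41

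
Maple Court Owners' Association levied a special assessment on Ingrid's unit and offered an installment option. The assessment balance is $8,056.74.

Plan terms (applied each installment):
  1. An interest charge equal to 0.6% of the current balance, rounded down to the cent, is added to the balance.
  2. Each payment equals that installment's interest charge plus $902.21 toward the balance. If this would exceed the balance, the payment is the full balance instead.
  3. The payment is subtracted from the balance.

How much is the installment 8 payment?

Installment 1: $8,056.74 +$48.34 interest = $8,105.08; pay $950.55 → $7,154.53
Installment 2: $7,154.53 +$42.92 interest = $7,197.45; pay $945.13 → $6,252.32
Installment 3: $6,252.32 +$37.51 interest = $6,289.83; pay $939.72 → $5,350.11
Installment 4: $5,350.11 +$32.10 interest = $5,382.21; pay $934.31 → $4,447.90
Installment 5: $4,447.90 +$26.68 interest = $4,474.58; pay $928.89 → $3,545.69
Installment 6: $3,545.69 +$21.27 interest = $3,566.96; pay $923.48 → $2,643.48
Installment 7: $2,643.48 +$15.86 interest = $2,659.34; pay $918.07 → $1,741.27
Installment 8: $1,741.27 +$10.44 interest = $1,751.71; pay $912.65 → $839.06

$912.65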